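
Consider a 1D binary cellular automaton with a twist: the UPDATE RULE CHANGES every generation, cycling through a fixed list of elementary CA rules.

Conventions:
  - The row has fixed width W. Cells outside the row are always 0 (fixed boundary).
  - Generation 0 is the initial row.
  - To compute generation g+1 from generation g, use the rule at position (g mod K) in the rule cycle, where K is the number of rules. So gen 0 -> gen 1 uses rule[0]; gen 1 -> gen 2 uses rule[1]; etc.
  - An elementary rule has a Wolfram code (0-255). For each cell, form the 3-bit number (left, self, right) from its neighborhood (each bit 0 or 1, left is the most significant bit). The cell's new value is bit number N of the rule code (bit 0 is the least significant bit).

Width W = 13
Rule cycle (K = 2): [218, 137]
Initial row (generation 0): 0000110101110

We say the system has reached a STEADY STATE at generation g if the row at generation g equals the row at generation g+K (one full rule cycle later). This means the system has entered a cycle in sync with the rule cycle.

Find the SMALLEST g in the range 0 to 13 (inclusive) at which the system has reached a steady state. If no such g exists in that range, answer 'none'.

Answer: 7

Derivation:
Gen 0: 0000110101110
Gen 1 (rule 218): 0001110001111
Gen 2 (rule 137): 1101100101110
Gen 3 (rule 218): 1101111001111
Gen 4 (rule 137): 1001110001110
Gen 5 (rule 218): 0111111011111
Gen 6 (rule 137): 0111110011110
Gen 7 (rule 218): 1111111111111
Gen 8 (rule 137): 1111111111110
Gen 9 (rule 218): 1111111111111
Gen 10 (rule 137): 1111111111110
Gen 11 (rule 218): 1111111111111
Gen 12 (rule 137): 1111111111110
Gen 13 (rule 218): 1111111111111
Gen 14 (rule 137): 1111111111110
Gen 15 (rule 218): 1111111111111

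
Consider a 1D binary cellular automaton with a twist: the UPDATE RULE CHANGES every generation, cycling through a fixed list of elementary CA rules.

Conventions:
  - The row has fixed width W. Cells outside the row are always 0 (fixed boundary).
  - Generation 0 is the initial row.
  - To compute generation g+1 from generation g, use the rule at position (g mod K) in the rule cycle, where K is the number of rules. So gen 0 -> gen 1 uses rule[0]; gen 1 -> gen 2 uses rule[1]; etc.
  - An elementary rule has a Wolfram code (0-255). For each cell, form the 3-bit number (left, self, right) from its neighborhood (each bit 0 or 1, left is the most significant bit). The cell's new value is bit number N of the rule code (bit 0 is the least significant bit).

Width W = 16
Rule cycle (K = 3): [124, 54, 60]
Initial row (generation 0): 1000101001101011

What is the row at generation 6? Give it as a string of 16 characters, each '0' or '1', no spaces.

Answer: 0110001010011000

Derivation:
Gen 0: 1000101001101011
Gen 1 (rule 124): 1100111101111111
Gen 2 (rule 54): 0011000010000000
Gen 3 (rule 60): 0010100011000000
Gen 4 (rule 124): 0011110011100000
Gen 5 (rule 54): 0100001100010000
Gen 6 (rule 60): 0110001010011000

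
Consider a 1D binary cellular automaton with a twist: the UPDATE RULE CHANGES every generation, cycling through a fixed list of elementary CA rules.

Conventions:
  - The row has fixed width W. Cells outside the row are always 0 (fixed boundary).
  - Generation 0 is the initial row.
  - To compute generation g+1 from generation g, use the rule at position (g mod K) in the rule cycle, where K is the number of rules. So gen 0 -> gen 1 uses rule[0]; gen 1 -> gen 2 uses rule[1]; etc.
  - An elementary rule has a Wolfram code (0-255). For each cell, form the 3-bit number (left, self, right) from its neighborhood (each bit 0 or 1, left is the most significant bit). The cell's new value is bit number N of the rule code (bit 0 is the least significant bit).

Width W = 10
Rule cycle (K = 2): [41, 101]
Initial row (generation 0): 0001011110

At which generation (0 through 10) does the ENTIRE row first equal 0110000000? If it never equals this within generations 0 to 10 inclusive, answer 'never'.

Gen 0: 0001011110
Gen 1 (rule 41): 1100110000
Gen 2 (rule 101): 0100010111
Gen 3 (rule 41): 0001001100
Gen 4 (rule 101): 1101000101
Gen 5 (rule 41): 1010010010
Gen 6 (rule 101): 1110010010
Gen 7 (rule 41): 1000000000
Gen 8 (rule 101): 1011111111
Gen 9 (rule 41): 0110000000
Gen 10 (rule 101): 0010111111

Answer: 9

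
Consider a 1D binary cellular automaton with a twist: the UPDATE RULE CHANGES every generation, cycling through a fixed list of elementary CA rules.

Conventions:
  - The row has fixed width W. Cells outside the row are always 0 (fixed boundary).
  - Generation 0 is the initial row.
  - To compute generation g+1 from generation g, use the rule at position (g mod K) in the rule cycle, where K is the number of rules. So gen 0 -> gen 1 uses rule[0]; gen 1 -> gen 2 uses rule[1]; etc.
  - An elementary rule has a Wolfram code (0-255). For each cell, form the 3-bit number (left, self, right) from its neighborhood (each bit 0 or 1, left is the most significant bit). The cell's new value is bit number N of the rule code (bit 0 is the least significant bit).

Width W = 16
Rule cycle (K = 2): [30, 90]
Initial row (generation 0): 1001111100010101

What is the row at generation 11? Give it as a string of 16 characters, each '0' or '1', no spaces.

Answer: 1100000011111100

Derivation:
Gen 0: 1001111100010101
Gen 1 (rule 30): 1111000010110101
Gen 2 (rule 90): 1001100100110000
Gen 3 (rule 30): 1111011111101000
Gen 4 (rule 90): 1001010000100100
Gen 5 (rule 30): 1111011001111110
Gen 6 (rule 90): 1001011111000011
Gen 7 (rule 30): 1111010000100110
Gen 8 (rule 90): 1001001001011111
Gen 9 (rule 30): 1111111111010000
Gen 10 (rule 90): 1000000001001000
Gen 11 (rule 30): 1100000011111100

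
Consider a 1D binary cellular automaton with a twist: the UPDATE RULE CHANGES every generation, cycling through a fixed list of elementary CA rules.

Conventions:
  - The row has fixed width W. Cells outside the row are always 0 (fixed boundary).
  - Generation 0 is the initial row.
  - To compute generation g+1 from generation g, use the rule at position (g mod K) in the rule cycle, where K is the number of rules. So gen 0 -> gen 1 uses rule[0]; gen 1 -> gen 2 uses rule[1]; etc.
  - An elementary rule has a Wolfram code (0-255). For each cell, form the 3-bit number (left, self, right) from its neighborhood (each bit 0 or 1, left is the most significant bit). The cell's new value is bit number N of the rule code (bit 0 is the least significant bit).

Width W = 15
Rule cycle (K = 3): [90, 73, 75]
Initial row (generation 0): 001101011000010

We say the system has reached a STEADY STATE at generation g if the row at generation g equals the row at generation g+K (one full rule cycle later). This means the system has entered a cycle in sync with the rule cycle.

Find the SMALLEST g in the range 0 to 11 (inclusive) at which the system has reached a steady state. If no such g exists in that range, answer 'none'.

Answer: none

Derivation:
Gen 0: 001101011000010
Gen 1 (rule 90): 011100011100101
Gen 2 (rule 73): 010101010100000
Gen 3 (rule 75): 100000000001111
Gen 4 (rule 90): 010000000011001
Gen 5 (rule 73): 000111111011000
Gen 6 (rule 75): 111100001011011
Gen 7 (rule 90): 100110010011011
Gen 8 (rule 73): 000110000011011
Gen 9 (rule 75): 111110111111011
Gen 10 (rule 90): 100010100001011
Gen 11 (rule 73): 001000001100011
Gen 12 (rule 75): 110011111101111
Gen 13 (rule 90): 111110000101001
Gen 14 (rule 73): 100010110000000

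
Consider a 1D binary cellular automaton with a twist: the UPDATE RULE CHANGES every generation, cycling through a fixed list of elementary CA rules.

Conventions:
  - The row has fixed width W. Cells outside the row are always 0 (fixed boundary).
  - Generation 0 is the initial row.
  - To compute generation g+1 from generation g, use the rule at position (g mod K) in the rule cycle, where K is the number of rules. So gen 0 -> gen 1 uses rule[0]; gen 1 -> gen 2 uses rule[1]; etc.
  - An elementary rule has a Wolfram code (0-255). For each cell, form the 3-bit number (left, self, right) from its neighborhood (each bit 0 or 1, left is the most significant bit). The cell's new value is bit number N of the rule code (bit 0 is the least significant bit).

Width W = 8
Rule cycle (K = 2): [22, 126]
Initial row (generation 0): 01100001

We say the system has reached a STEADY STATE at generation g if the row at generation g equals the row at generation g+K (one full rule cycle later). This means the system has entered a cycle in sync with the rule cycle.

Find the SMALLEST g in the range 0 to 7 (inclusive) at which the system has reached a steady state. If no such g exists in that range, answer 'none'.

Gen 0: 01100001
Gen 1 (rule 22): 10010011
Gen 2 (rule 126): 11111111
Gen 3 (rule 22): 00000000
Gen 4 (rule 126): 00000000
Gen 5 (rule 22): 00000000
Gen 6 (rule 126): 00000000
Gen 7 (rule 22): 00000000
Gen 8 (rule 126): 00000000
Gen 9 (rule 22): 00000000

Answer: 3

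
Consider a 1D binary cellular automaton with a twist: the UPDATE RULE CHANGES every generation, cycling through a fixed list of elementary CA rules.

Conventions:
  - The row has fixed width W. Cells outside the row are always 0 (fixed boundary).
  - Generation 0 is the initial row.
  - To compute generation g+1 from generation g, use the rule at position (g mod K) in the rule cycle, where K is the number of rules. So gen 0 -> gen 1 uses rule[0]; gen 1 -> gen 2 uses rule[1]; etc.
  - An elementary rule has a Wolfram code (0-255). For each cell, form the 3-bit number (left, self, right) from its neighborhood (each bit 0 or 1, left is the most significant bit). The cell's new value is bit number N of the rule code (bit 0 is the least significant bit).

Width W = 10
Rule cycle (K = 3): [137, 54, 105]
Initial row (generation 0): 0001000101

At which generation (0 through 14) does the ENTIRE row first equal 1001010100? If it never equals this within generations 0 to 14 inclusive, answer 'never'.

Answer: never

Derivation:
Gen 0: 0001000101
Gen 1 (rule 137): 1100010000
Gen 2 (rule 54): 0010111000
Gen 3 (rule 105): 1001101011
Gen 4 (rule 137): 0001000010
Gen 5 (rule 54): 0011100111
Gen 6 (rule 105): 1010100101
Gen 7 (rule 137): 0000000000
Gen 8 (rule 54): 0000000000
Gen 9 (rule 105): 1111111111
Gen 10 (rule 137): 1111111110
Gen 11 (rule 54): 0000000001
Gen 12 (rule 105): 1111111100
Gen 13 (rule 137): 1111111001
Gen 14 (rule 54): 0000000111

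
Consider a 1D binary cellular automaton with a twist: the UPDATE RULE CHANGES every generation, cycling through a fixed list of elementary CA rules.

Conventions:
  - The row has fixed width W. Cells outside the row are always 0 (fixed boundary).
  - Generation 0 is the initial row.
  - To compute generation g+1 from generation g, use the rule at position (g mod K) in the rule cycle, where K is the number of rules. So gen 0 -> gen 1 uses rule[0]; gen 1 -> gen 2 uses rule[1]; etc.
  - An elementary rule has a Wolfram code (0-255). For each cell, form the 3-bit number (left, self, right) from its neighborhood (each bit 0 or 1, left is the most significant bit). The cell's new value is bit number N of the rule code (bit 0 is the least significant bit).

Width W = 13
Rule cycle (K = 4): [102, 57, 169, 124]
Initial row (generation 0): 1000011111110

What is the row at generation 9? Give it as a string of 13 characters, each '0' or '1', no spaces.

Gen 0: 1000011111110
Gen 1 (rule 102): 1000100000010
Gen 2 (rule 57): 0110011111001
Gen 3 (rule 169): 0100011110000
Gen 4 (rule 124): 0110010011000
Gen 5 (rule 102): 1010110101000
Gen 6 (rule 57): 0101101010111
Gen 7 (rule 169): 0011010101110
Gen 8 (rule 124): 0011111111011
Gen 9 (rule 102): 0100000001101

Answer: 0100000001101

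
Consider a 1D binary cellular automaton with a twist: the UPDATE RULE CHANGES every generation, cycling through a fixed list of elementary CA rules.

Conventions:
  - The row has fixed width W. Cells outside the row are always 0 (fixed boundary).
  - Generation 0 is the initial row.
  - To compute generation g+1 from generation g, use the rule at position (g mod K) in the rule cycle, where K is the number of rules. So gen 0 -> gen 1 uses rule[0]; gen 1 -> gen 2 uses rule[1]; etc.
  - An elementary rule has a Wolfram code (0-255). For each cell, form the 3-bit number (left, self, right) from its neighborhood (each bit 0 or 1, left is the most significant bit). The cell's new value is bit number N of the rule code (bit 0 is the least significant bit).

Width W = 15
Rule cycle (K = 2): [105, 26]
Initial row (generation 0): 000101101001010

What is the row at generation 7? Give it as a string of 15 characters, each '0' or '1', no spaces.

Gen 0: 000101101001010
Gen 1 (rule 105): 110011110000100
Gen 2 (rule 26): 101110001001010
Gen 3 (rule 105): 011010100000100
Gen 4 (rule 26): 110000010001010
Gen 5 (rule 105): 110111000100100
Gen 6 (rule 26): 100100101011010
Gen 7 (rule 105): 000000010111100

Answer: 000000010111100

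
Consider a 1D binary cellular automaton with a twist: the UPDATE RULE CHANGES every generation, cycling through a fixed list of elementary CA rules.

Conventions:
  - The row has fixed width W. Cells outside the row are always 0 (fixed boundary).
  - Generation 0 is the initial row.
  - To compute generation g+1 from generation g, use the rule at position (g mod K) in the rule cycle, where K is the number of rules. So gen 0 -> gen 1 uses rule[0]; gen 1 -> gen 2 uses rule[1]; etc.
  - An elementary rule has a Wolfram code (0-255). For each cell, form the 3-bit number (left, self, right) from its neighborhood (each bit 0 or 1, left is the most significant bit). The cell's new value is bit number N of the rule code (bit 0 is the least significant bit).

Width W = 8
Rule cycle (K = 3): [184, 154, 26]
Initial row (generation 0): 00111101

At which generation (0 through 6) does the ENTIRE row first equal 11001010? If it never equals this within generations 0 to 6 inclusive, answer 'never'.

Answer: 3

Derivation:
Gen 0: 00111101
Gen 1 (rule 184): 00111010
Gen 2 (rule 154): 01110001
Gen 3 (rule 26): 11001010
Gen 4 (rule 184): 10100101
Gen 5 (rule 154): 00011000
Gen 6 (rule 26): 00110100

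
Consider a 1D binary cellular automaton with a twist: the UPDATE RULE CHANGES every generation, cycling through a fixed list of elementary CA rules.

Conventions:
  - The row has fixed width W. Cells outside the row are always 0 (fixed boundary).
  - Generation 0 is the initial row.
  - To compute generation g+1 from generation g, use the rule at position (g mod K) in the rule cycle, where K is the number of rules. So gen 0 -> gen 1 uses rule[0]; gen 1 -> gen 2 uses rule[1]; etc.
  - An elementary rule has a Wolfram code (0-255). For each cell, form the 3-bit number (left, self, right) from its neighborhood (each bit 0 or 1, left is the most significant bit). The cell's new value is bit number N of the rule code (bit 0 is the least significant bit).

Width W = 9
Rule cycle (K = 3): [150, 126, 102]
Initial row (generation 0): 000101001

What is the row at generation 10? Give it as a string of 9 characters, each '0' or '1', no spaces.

Gen 0: 000101001
Gen 1 (rule 150): 001101111
Gen 2 (rule 126): 011111001
Gen 3 (rule 102): 100001011
Gen 4 (rule 150): 110011000
Gen 5 (rule 126): 111111100
Gen 6 (rule 102): 000000100
Gen 7 (rule 150): 000001110
Gen 8 (rule 126): 000011011
Gen 9 (rule 102): 000101101
Gen 10 (rule 150): 001100001

Answer: 001100001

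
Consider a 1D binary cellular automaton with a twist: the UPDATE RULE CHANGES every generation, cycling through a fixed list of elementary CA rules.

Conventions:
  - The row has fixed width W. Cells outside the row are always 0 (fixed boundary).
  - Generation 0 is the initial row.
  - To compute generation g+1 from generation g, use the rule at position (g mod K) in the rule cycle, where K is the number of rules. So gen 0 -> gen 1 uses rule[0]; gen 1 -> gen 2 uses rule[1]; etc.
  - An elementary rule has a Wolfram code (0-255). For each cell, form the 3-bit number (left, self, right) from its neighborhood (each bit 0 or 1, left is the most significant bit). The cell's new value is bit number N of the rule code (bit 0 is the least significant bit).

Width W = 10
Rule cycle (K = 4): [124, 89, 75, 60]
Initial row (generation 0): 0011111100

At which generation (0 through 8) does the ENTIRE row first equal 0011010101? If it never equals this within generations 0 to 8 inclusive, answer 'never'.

Gen 0: 0011111100
Gen 1 (rule 124): 0010000110
Gen 2 (rule 89): 1001110111
Gen 3 (rule 75): 0011010101
Gen 4 (rule 60): 0010111111
Gen 5 (rule 124): 0011100001
Gen 6 (rule 89): 1010111100
Gen 7 (rule 75): 0000100101
Gen 8 (rule 60): 0000110111

Answer: 3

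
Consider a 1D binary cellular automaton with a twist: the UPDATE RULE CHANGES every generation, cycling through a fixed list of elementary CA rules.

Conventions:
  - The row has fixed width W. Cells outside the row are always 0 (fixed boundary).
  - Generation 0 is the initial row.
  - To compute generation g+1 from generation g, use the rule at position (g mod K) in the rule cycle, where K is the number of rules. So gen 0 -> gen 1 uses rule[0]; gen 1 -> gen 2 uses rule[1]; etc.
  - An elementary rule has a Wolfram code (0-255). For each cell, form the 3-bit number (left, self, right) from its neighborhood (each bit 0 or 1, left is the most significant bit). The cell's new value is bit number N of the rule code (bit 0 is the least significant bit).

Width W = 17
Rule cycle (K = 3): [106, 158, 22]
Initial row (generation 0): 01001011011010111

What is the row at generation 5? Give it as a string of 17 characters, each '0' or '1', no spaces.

Gen 0: 01001011011010111
Gen 1 (rule 106): 10010111111101101
Gen 2 (rule 158): 11110111111001001
Gen 3 (rule 22): 00000000000111111
Gen 4 (rule 106): 00000000001100001
Gen 5 (rule 158): 00000000011010011

Answer: 00000000011010011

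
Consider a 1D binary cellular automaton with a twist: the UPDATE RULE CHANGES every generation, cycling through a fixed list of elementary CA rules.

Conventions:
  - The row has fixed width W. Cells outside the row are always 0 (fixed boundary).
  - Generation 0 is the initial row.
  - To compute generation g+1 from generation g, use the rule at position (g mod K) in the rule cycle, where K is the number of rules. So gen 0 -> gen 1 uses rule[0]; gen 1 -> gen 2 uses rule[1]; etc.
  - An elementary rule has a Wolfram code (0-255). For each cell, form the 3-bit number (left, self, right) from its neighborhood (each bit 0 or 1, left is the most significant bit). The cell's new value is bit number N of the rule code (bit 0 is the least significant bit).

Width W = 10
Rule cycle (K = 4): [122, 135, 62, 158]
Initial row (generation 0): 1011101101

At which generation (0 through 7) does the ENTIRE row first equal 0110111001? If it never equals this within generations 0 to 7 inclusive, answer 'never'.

Answer: 5

Derivation:
Gen 0: 1011101101
Gen 1 (rule 122): 0110111110
Gen 2 (rule 135): 1000011100
Gen 3 (rule 62): 1100110010
Gen 4 (rule 158): 1011101111
Gen 5 (rule 122): 0110111001
Gen 6 (rule 135): 1000010011
Gen 7 (rule 62): 1100111110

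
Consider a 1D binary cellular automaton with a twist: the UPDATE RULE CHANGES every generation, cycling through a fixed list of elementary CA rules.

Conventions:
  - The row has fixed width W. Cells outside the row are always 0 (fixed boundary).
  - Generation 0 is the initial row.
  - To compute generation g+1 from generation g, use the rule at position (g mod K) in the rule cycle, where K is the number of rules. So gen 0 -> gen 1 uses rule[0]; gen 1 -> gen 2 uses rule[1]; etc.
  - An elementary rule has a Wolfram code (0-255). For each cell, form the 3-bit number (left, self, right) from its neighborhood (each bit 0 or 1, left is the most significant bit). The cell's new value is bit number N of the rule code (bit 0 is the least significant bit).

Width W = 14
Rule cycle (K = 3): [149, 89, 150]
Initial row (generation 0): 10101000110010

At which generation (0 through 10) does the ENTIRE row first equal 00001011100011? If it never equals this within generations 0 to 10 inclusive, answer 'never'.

Gen 0: 10101000110010
Gen 1 (rule 149): 10101110001011
Gen 2 (rule 89): 00001011100011
Gen 3 (rule 150): 00011001010100
Gen 4 (rule 149): 11000101010111
Gen 5 (rule 89): 11110000000101
Gen 6 (rule 150): 01101000001101
Gen 7 (rule 149): 00001111100001
Gen 8 (rule 89): 11101000111100
Gen 9 (rule 150): 01001101011010
Gen 10 (rule 149): 01100001000011

Answer: 2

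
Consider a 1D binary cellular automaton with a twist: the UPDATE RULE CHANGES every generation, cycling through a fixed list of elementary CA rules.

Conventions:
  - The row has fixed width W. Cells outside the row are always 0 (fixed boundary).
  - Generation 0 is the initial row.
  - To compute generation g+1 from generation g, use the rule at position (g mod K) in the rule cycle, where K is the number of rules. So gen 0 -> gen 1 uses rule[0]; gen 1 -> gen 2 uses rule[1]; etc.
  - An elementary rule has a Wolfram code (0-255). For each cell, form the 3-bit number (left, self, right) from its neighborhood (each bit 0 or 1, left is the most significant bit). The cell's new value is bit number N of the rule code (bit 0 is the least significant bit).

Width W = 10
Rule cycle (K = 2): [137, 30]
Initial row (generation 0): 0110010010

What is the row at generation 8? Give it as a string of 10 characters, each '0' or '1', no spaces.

Answer: 1111101110

Derivation:
Gen 0: 0110010010
Gen 1 (rule 137): 0100000000
Gen 2 (rule 30): 1110000000
Gen 3 (rule 137): 1100111111
Gen 4 (rule 30): 1011100000
Gen 5 (rule 137): 0011001111
Gen 6 (rule 30): 0110111000
Gen 7 (rule 137): 0100110011
Gen 8 (rule 30): 1111101110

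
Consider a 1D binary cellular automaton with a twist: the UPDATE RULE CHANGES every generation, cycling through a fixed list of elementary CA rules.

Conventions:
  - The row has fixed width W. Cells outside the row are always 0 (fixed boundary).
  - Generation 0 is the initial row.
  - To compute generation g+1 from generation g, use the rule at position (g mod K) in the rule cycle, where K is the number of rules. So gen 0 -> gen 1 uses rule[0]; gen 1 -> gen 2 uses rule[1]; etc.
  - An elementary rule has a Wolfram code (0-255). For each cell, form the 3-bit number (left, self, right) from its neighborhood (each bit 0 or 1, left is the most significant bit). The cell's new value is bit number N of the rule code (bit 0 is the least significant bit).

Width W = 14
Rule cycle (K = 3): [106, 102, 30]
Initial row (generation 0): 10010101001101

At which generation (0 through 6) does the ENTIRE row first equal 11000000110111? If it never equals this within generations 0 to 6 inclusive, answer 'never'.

Answer: 3

Derivation:
Gen 0: 10010101001101
Gen 1 (rule 106): 00101010011110
Gen 2 (rule 102): 01111110100010
Gen 3 (rule 30): 11000000110111
Gen 4 (rule 106): 11000001111101
Gen 5 (rule 102): 01000010000111
Gen 6 (rule 30): 11100111001100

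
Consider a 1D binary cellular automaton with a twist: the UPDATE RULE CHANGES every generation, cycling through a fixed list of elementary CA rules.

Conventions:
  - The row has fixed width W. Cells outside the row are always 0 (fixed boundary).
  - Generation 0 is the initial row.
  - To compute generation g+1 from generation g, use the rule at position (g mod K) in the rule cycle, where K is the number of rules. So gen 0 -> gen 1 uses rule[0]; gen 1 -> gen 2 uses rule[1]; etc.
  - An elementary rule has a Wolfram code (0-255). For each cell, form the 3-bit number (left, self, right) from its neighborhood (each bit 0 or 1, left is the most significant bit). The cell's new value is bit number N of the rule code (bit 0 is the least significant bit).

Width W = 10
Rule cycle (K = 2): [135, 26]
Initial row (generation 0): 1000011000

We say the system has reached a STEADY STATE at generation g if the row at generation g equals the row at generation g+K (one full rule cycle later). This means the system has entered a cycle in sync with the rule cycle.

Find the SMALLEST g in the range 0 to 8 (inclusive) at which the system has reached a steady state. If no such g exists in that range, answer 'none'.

Gen 0: 1000011000
Gen 1 (rule 135): 1011100011
Gen 2 (rule 26): 0010010110
Gen 3 (rule 135): 1110110000
Gen 4 (rule 26): 1000101000
Gen 5 (rule 135): 1011101011
Gen 6 (rule 26): 0010000010
Gen 7 (rule 135): 1110111110
Gen 8 (rule 26): 1000100001
Gen 9 (rule 135): 1011101111
Gen 10 (rule 26): 0010001000

Answer: none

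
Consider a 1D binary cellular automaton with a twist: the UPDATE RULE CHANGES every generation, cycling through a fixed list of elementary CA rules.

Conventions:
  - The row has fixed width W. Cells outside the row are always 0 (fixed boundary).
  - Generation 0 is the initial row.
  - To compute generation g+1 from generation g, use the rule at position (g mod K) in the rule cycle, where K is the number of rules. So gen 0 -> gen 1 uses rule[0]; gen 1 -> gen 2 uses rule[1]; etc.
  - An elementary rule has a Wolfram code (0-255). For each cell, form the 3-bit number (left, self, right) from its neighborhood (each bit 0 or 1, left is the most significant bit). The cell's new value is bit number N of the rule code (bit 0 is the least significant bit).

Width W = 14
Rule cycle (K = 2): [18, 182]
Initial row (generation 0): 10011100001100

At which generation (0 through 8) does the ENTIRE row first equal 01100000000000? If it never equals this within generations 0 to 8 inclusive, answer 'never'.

Gen 0: 10011100001100
Gen 1 (rule 18): 01100010010010
Gen 2 (rule 182): 10010111111111
Gen 3 (rule 18): 01100000000000
Gen 4 (rule 182): 10010000000000
Gen 5 (rule 18): 01101000000000
Gen 6 (rule 182): 10011100000000
Gen 7 (rule 18): 01100010000000
Gen 8 (rule 182): 10010111000000

Answer: 3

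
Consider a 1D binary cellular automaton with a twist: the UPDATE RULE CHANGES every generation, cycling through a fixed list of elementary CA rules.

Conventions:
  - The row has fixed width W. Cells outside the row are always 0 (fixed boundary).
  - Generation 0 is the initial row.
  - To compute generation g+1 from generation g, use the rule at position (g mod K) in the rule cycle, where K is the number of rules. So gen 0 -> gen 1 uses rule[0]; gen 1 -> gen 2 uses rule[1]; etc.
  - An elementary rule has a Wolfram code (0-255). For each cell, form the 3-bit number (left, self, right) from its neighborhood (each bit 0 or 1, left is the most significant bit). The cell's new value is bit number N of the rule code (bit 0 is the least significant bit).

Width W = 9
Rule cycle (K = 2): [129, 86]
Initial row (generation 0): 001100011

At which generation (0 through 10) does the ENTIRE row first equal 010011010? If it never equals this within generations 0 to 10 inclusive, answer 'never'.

Answer: never

Derivation:
Gen 0: 001100011
Gen 1 (rule 129): 100001000
Gen 2 (rule 86): 110011100
Gen 3 (rule 129): 000001001
Gen 4 (rule 86): 000011111
Gen 5 (rule 129): 111001110
Gen 6 (rule 86): 001110011
Gen 7 (rule 129): 100100000
Gen 8 (rule 86): 111110000
Gen 9 (rule 129): 011100111
Gen 10 (rule 86): 100111001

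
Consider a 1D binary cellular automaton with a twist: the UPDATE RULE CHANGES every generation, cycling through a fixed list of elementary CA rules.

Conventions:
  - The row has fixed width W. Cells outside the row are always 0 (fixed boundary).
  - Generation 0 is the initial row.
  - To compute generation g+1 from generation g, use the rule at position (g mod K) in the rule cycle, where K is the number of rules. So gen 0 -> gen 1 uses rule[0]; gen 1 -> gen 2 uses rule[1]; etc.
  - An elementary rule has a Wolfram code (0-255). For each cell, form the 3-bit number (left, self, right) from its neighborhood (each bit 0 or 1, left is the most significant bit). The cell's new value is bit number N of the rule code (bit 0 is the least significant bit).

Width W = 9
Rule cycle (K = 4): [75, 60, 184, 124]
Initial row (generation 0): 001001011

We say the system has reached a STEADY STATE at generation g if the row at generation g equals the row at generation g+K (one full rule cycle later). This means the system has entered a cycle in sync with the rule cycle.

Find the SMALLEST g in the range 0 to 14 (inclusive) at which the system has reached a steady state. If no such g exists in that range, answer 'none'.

Gen 0: 001001011
Gen 1 (rule 75): 110010011
Gen 2 (rule 60): 101011010
Gen 3 (rule 184): 010110101
Gen 4 (rule 124): 011111111
Gen 5 (rule 75): 110000001
Gen 6 (rule 60): 101000001
Gen 7 (rule 184): 010100000
Gen 8 (rule 124): 011110000
Gen 9 (rule 75): 110010111
Gen 10 (rule 60): 101011100
Gen 11 (rule 184): 010111010
Gen 12 (rule 124): 011101111
Gen 13 (rule 75): 110101001
Gen 14 (rule 60): 101111101
Gen 15 (rule 184): 011111010
Gen 16 (rule 124): 010001111
Gen 17 (rule 75): 100111001
Gen 18 (rule 60): 110100101

Answer: none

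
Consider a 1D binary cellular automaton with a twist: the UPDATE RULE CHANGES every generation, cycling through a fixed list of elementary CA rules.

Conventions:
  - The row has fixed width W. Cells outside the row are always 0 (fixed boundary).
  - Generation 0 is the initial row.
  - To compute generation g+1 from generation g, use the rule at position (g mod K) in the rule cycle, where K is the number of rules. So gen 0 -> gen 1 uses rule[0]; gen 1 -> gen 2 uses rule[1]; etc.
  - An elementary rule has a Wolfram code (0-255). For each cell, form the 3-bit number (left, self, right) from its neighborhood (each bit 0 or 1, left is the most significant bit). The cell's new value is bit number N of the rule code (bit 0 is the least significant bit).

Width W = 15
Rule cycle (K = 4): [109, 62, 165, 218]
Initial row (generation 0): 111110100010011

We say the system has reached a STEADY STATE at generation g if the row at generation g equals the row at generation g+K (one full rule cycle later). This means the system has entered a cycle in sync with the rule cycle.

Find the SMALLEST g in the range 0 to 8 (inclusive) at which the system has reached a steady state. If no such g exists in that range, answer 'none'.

Gen 0: 111110100010011
Gen 1 (rule 109): 100011101010011
Gen 2 (rule 62): 110110011111110
Gen 3 (rule 165): 001000001111100
Gen 4 (rule 218): 010100011111110
Gen 5 (rule 109): 011101010000010
Gen 6 (rule 62): 110011111000111
Gen 7 (rule 165): 000001110010010
Gen 8 (rule 218): 000011111101101
Gen 9 (rule 109): 111010000111111
Gen 10 (rule 62): 100111001100000
Gen 11 (rule 165): 100010000001111
Gen 12 (rule 218): 010101000011111

Answer: none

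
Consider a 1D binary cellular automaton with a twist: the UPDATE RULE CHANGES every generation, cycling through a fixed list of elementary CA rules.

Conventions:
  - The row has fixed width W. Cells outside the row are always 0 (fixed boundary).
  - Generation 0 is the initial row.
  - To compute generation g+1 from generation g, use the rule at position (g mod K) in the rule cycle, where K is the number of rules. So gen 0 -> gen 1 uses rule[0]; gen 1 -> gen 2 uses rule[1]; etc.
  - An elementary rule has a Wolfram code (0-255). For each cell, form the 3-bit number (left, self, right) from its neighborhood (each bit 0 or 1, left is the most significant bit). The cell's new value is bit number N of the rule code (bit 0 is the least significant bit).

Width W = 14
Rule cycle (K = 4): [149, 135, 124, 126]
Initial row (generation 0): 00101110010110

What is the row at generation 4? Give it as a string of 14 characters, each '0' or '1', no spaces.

Gen 0: 00101110010110
Gen 1 (rule 149): 10100101010001
Gen 2 (rule 135): 10101101010111
Gen 3 (rule 124): 11111111111101
Gen 4 (rule 126): 10000000000111

Answer: 10000000000111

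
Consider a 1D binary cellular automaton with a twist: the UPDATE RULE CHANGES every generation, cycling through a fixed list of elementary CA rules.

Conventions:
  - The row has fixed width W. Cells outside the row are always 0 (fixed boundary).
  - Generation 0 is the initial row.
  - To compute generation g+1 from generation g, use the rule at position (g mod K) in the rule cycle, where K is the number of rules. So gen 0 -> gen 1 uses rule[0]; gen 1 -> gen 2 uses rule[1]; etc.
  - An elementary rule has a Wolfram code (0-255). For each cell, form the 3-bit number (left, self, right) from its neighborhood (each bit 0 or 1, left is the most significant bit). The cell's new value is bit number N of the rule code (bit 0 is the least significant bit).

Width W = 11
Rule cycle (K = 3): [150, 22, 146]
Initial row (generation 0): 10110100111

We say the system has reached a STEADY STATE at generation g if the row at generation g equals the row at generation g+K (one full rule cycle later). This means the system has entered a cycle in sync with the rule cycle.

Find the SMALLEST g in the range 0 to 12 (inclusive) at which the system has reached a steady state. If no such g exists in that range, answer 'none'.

Gen 0: 10110100111
Gen 1 (rule 150): 10000111010
Gen 2 (rule 22): 11001000011
Gen 3 (rule 146): 00110100100
Gen 4 (rule 150): 01000111110
Gen 5 (rule 22): 11101000001
Gen 6 (rule 146): 01000100010
Gen 7 (rule 150): 11101110111
Gen 8 (rule 22): 00000000000
Gen 9 (rule 146): 00000000000
Gen 10 (rule 150): 00000000000
Gen 11 (rule 22): 00000000000
Gen 12 (rule 146): 00000000000
Gen 13 (rule 150): 00000000000
Gen 14 (rule 22): 00000000000
Gen 15 (rule 146): 00000000000

Answer: 8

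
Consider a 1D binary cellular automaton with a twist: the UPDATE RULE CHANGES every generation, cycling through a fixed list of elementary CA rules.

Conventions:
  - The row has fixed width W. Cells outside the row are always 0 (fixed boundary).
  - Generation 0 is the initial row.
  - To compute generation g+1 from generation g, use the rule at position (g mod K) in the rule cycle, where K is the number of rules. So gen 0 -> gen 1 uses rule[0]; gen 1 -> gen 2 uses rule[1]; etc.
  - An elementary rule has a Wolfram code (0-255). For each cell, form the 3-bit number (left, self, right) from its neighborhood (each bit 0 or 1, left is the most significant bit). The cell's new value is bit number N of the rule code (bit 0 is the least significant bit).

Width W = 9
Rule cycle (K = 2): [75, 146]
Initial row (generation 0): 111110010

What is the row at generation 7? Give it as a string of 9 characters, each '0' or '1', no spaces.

Gen 0: 111110010
Gen 1 (rule 75): 100010100
Gen 2 (rule 146): 010100010
Gen 3 (rule 75): 100001100
Gen 4 (rule 146): 010010010
Gen 5 (rule 75): 100100100
Gen 6 (rule 146): 011011010
Gen 7 (rule 75): 111011000

Answer: 111011000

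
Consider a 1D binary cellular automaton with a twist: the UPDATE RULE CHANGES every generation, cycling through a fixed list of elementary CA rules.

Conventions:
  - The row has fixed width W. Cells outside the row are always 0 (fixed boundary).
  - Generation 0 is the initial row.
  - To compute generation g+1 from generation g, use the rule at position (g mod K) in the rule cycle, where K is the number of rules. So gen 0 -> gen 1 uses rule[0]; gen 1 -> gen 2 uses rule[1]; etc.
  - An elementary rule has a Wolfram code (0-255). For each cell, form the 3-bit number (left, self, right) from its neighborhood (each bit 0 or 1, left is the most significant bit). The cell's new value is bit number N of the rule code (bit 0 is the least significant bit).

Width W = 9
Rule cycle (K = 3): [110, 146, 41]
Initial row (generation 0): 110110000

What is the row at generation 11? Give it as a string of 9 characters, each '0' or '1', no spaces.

Gen 0: 110110000
Gen 1 (rule 110): 111110000
Gen 2 (rule 146): 011101000
Gen 3 (rule 41): 010010011
Gen 4 (rule 110): 110110111
Gen 5 (rule 146): 000000010
Gen 6 (rule 41): 111111000
Gen 7 (rule 110): 100001000
Gen 8 (rule 146): 010010100
Gen 9 (rule 41): 000001001
Gen 10 (rule 110): 000011011
Gen 11 (rule 146): 000100000

Answer: 000100000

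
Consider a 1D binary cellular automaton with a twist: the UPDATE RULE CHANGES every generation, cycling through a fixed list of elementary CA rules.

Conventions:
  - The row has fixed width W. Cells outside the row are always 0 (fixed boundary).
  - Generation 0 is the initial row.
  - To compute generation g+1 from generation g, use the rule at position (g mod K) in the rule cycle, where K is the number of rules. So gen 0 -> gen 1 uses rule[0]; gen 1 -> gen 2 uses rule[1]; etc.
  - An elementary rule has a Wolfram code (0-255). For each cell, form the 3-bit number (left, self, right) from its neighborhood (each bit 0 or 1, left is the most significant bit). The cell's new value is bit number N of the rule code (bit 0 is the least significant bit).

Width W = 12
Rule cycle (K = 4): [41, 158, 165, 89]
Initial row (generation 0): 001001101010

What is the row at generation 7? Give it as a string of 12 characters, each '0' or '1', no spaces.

Gen 0: 001001101010
Gen 1 (rule 41): 100001010100
Gen 2 (rule 158): 110011010110
Gen 3 (rule 165): 000000111000
Gen 4 (rule 89): 111110101111
Gen 5 (rule 41): 100001011000
Gen 6 (rule 158): 110011010100
Gen 7 (rule 165): 000000111101

Answer: 000000111101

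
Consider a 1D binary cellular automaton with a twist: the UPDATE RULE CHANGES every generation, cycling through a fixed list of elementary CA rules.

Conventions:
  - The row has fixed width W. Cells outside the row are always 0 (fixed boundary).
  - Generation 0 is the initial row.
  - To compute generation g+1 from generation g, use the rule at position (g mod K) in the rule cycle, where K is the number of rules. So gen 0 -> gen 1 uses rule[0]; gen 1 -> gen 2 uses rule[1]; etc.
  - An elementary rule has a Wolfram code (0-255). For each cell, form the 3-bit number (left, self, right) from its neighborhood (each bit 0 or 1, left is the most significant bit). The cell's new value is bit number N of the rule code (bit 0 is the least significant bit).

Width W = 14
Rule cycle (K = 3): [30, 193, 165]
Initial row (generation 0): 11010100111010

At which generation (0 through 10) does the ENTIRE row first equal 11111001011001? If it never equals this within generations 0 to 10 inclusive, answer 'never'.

Answer: 3

Derivation:
Gen 0: 11010100111010
Gen 1 (rule 30): 10010111100011
Gen 2 (rule 193): 00000011101001
Gen 3 (rule 165): 11111001011001
Gen 4 (rule 30): 10000111010111
Gen 5 (rule 193): 00110011000011
Gen 6 (rule 165): 10000000011000
Gen 7 (rule 30): 11000000110100
Gen 8 (rule 193): 01011110010001
Gen 9 (rule 165): 01101100010101
Gen 10 (rule 30): 11001010110101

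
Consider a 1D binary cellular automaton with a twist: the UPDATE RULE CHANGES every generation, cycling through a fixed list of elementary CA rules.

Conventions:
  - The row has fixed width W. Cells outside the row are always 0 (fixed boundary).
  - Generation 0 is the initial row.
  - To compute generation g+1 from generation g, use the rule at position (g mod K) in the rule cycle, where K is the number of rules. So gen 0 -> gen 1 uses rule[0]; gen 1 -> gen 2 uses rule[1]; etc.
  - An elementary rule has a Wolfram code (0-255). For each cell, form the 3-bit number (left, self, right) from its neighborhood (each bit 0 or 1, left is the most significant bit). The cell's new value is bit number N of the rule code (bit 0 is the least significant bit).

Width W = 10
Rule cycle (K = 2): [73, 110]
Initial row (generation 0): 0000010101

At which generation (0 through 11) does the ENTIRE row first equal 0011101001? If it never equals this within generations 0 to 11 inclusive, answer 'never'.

Gen 0: 0000010101
Gen 1 (rule 73): 1111000000
Gen 2 (rule 110): 1001000000
Gen 3 (rule 73): 0000011111
Gen 4 (rule 110): 0000110001
Gen 5 (rule 73): 1110110100
Gen 6 (rule 110): 1011111100
Gen 7 (rule 73): 0010000101
Gen 8 (rule 110): 0110001111
Gen 9 (rule 73): 0110101001
Gen 10 (rule 110): 1111111011
Gen 11 (rule 73): 1000001011

Answer: never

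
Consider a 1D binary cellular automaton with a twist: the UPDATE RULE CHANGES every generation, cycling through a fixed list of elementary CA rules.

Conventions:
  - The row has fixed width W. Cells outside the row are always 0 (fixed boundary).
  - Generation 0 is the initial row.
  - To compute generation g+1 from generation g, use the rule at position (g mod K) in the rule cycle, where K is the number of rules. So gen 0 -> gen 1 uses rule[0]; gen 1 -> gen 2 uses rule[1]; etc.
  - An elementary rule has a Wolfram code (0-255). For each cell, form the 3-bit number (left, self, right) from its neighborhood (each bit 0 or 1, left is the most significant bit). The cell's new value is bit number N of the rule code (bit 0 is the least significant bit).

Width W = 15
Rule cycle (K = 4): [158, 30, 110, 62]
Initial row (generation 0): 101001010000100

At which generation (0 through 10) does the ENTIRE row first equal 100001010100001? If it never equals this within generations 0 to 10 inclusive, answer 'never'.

Gen 0: 101001010000100
Gen 1 (rule 158): 101111011001110
Gen 2 (rule 30): 101000010111001
Gen 3 (rule 110): 111000111101011
Gen 4 (rule 62): 100101100011110
Gen 5 (rule 158): 111101010111101
Gen 6 (rule 30): 100001010100001
Gen 7 (rule 110): 100011111100011
Gen 8 (rule 62): 110110000010110
Gen 9 (rule 158): 100101000110101
Gen 10 (rule 30): 111101101100101

Answer: 6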